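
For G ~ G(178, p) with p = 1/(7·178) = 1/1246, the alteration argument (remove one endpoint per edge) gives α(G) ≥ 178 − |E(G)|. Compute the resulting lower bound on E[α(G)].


E[|E(G)|] = C(178, 2)·p = 15753 · (1/1246) = 177/14.
E[α(G)] ≥ n − E[|E(G)|] = 178 − 177/14 = 2315/14.
Numerically: ≈ 165.357.
(This is only a lower bound; the true E[α(G)] may be larger.)

E[α(G)] ≥ 2315/14 ≈ 165.357.


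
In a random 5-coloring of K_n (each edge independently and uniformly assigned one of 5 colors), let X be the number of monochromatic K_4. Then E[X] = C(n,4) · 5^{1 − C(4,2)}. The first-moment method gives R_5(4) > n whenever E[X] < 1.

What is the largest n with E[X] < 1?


We need C(n, 4) · 5^{1 − 6} < 1, i.e. C(n, 4) < 5^{6 − 1} = 3125.
Check values of n near the boundary:
  n = 17: C(17, 4) = 2380; 2380 < 3125? YES
  n = 18: C(18, 4) = 3060; 3060 < 3125? YES
  n = 19: C(19, 4) = 3876; 3876 < 3125? NO
  n = 20: C(20, 4) = 4845; 4845 < 3125? NO
  n = 21: C(21, 4) = 5985; 5985 < 3125? NO
The largest n with C(n, 4) < 3125 is n = 18 (where E[X] = 612/625 ≈ 0.9792). Hence R_5(4) > 18, i.e. R_5(4) ≥ 19.

Largest n = 18; hence R_5(4) > 18.


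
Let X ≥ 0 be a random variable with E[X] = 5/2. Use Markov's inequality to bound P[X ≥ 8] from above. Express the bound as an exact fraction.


μ = E[X] = 5/2, a = 8.
Markov: P[X ≥ 8] ≤ μ/a = (5/2)/8 = 5/16.
Numerically: ≈ 0.312500.
(Since a = 8 > μ = 2.500000, the bound 5/16 is < 1 and informative.)

P[X ≥ 8] ≤ 5/16 ≈ 0.312500.


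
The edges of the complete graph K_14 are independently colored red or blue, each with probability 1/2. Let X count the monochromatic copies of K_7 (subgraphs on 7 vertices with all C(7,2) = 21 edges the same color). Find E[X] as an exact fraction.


Let X = Σ_S X_S over the C(14, 7) = 3432 subsets S of size 7, where X_S = 1 if the K_7 on S is monochromatic.
For a fixed S, the K_7 on S has C(7, 2) = 21 edges. P[all 21 edges red] = (1/2)^21, and likewise for blue, so P[monochromatic] = 2·(1/2)^21 = 2^{1 − 21} = 1/1048576.
By linearity: E[X] = C(14, 7) · 2^{1 − 21} = 3432 · 1/1048576 = 429/131072.
Numerically: E[X] ≈ 0.00327.

E[X] = C(14,7)·2^(1−C(7,2)) = 429/131072 ≈ 0.00327.


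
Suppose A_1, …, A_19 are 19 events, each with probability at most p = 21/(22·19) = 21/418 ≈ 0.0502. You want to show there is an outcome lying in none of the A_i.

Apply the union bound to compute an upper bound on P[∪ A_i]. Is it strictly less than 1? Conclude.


Union bound: P[∪_{i=1}^{19} A_i] ≤ Σ_i P[A_i] ≤ 19·p = 19·(21/418) = 21/22.
Numerically: 21/22 ≈ 0.9545.
Is 21/22 < 1? YES.
Since P[∪ A_i] ≤ 21/22 < 1, the complement has P[∩ A_i^c] ≥ 1 − 21/22 = 1/22 > 0, so some outcome avoids every A_i.

19·p = 21/22 ≈ 0.9545; existence CERTIFIED by the union bound.


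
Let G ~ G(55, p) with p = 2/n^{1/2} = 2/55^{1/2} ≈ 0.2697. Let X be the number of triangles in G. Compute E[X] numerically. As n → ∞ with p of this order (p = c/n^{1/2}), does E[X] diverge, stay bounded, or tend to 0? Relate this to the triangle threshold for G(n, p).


Number of potential triangles: C(55, 3) = 26235.
Each occurs with probability p³ ≈ (0.2697)³ ≈ 1.961309e-02.
By linearity: E[X] = C(55, 3)·p³ ≈ 26235 · 1.961309e-02 ≈ 514.5493.
Since α = 1/2 < 1, p = c/n^{1/2} ≫ 1/n is above the triangle threshold p ~ 1/n. Asymptotically E[X] ~ (c³/6)·n^{3(1−α)} = (2³/6)·n^{1.5} → ∞; triangles are abundant w.h.p.

E[X] ≈ 514.5493; in regime p = Θ(1/n^{1/2}) E[X] diverges (above the triangle threshold p ~ 1/n).


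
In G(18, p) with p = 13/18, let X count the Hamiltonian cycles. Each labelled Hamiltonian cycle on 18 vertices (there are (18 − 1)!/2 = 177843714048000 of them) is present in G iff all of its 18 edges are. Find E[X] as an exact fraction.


K_18 has (18 − 1)!/2 = 177843714048000 labelled Hamiltonian cycles.
For each such Hamiltonian cycle H, let X_H = 1 if all 18 edges of H are present in G. Then P[X_H = 1] = p^{18} = (13/18)^{18} = 112455406951957393129/39346408075296537575424.
By linearity: E[X] = Σ_H E[X_H] = 177843714048000 · p^{18} = 177843714048000 · 112455406951957393129/39346408075296537575424 = 1674446952588776589016668875/3294258113514384.
Numerically: E[X] ≈ 5.08293e+11.

E[X] = 177843714048000 · (13/18)^{18} = 1674446952588776589016668875/3294258113514384 ≈ 5.08293e+11.


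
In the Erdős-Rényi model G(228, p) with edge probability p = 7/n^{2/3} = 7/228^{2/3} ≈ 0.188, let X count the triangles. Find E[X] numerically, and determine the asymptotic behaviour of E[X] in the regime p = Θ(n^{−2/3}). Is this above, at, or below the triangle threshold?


Number of potential triangles: C(228, 3) = 1949476.
Each occurs with probability p³ ≈ (0.188)³ ≈ 6.59818e-03.
By linearity: E[X] = C(228, 3)·p³ ≈ 1949476 · 6.59818e-03 ≈ 12863.001.
Since α = 2/3 < 1, p = c/n^{2/3} ≫ 1/n is above the triangle threshold p ~ 1/n. Asymptotically E[X] ~ (c³/6)·n^{3(1−α)} = (7³/6)·n^{1} → ∞; triangles are abundant w.h.p.

E[X] ≈ 12863.001; in regime p = Θ(1/n^{2/3}) E[X] diverges (above the triangle threshold p ~ 1/n).


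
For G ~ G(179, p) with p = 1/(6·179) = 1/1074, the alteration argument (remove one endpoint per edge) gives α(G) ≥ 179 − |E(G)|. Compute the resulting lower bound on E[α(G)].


E[|E(G)|] = C(179, 2)·p = 15931 · (1/1074) = 89/6.
E[α(G)] ≥ n − E[|E(G)|] = 179 − 89/6 = 985/6.
Numerically: ≈ 164.16667.
(This is only a lower bound; the true E[α(G)] may be larger.)

E[α(G)] ≥ 985/6 ≈ 164.16667.


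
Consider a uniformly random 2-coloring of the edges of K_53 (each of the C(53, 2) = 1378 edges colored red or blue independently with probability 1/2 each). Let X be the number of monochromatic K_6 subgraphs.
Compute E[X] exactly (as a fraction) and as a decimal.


Let X = Σ_S X_S over the C(53, 6) = 22957480 subsets S of size 6, where X_S = 1 if the K_6 on S is monochromatic.
For a fixed S, the K_6 on S has C(6, 2) = 15 edges. P[all 15 edges red] = (1/2)^15, and likewise for blue, so P[monochromatic] = 2·(1/2)^15 = 2^{1 − 15} = 1/16384.
By linearity: E[X] = C(53, 6) · 2^{1 − 15} = 22957480 · 1/16384 = 2869685/2048.
Numerically: E[X] ≈ 1401.2134.

E[X] = C(53,6)·2^(1−C(6,2)) = 2869685/2048 ≈ 1401.2134.


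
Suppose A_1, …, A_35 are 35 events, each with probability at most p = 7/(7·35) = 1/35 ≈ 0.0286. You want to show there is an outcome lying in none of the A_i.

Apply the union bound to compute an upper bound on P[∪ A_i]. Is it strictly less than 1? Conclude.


Union bound: P[∪_{i=1}^{35} A_i] ≤ Σ_i P[A_i] ≤ 35·p = 35·(1/35) = 1.
Numerically: 1 ≈ 1.0000.
Is 1 < 1? NO.
Since the bound 1 is ≥ 1, the union bound is uninformative here; it does NOT by itself certify existence.

35·p = 1 ≈ 1.0000; existence NOT certified by the union bound.


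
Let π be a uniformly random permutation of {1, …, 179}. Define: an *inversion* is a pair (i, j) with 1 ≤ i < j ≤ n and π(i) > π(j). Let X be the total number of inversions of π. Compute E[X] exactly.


Write X = Σ X_I over the C(179, 2) = 15931 pairs i < j, with X_I the indicator of one inversion.
There are 15931 indicators.
For each fixed pair i < j, the values π(i) and π(j) are two distinct elements of {1, …, 179} in uniformly random order; by symmetry P[π(i) > π(j)] = 1/2.
By linearity: E[X] = 15931 · (1/2) = C(179, 2) · (1/2) = 15931/2 = 15931/2 ≈ 7965.500000.

E[X] = 15931/2 = 7965.500000.


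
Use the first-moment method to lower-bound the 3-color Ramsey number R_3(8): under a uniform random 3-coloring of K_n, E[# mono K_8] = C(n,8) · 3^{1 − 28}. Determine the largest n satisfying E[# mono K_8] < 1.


We need C(n, 8) · 3^{1 − 28} < 1, i.e. C(n, 8) < 3^{28 − 1} = 7625597484987.
Check values of n near the boundary:
  n = 151: C(151, 8) = 5551321138650; 5551321138650 < 7625597484987? YES
  n = 152: C(152, 8) = 5859727868575; 5859727868575 < 7625597484987? YES
  n = 153: C(153, 8) = 6183023199255; 6183023199255 < 7625597484987? YES
  n = 154: C(154, 8) = 6521818990995; 6521818990995 < 7625597484987? YES
  n = 155: C(155, 8) = 6876747915675; 6876747915675 < 7625597484987? YES
  n = 156: C(156, 8) = 7248464019225; 7248464019225 < 7625597484987? YES
  n = 157: C(157, 8) = 7637643295425; 7637643295425 < 7625597484987? NO
  n = 158: C(158, 8) = 8044984271181; 8044984271181 < 7625597484987? NO
  n = 159: C(159, 8) = 8471208603429; 8471208603429 < 7625597484987? NO
The largest n with C(n, 8) < 7625597484987 is n = 156 (where E[X] = 805384891025/847288609443 ≈ 0.951). Hence R_3(8) > 156, i.e. R_3(8) ≥ 157.

Largest n = 156; hence R_3(8) > 156.


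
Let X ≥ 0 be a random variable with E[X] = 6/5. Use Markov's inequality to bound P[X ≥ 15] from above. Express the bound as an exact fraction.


μ = E[X] = 6/5, a = 15.
Markov: P[X ≥ 15] ≤ μ/a = (6/5)/15 = 2/25.
Numerically: ≈ 0.080000.
(Since a = 15 > μ = 1.200000, the bound 2/25 is < 1 and informative.)

P[X ≥ 15] ≤ 2/25 ≈ 0.080000.


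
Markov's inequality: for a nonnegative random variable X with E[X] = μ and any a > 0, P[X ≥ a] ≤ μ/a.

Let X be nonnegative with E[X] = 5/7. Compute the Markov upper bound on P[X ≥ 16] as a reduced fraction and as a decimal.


μ = E[X] = 5/7, a = 16.
Markov: P[X ≥ 16] ≤ μ/a = (5/7)/16 = 5/112.
Numerically: ≈ 0.045.
(Since a = 16 > μ = 0.714, the bound 5/112 is < 1 and informative.)

P[X ≥ 16] ≤ 5/112 ≈ 0.045.


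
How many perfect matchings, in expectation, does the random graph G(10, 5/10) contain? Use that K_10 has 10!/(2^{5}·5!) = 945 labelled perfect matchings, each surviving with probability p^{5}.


K_10 has 10!/(2^{5}·5!) = 945 labelled perfect matchings.
For each such perfect matching H, let X_H = 1 if all 5 edges of H are present in G. Then P[X_H = 1] = p^{5} = (1/2)^{5} = 1/32.
Summing the indicators: E[X] = Σ_H E[X_H] = 945 · p^{5} = 945 · 1/32 = 945/32.
Numerically: E[X] ≈ 29.5.

E[X] = 945 · (1/2)^{5} = 945/32 ≈ 29.5.


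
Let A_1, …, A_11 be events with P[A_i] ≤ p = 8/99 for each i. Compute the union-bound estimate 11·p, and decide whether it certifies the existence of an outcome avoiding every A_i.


Union bound: P[∪_{i=1}^{11} A_i] ≤ Σ_i P[A_i] ≤ 11·p = 11·(8/99) = 8/9.
Numerically: 8/9 ≈ 0.8888889.
Is 8/9 < 1? YES.
Since P[∪ A_i] ≤ 8/9 < 1, the complement has P[∩ A_i^c] ≥ 1 − 8/9 = 1/9 > 0, so some outcome avoids every A_i.

11·p = 8/9 ≈ 0.8888889; existence CERTIFIED by the union bound.


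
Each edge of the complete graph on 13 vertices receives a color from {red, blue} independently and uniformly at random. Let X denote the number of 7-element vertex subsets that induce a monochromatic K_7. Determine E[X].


Let X = Σ_S X_S over the C(13, 7) = 1716 subsets S of size 7, where X_S = 1 if the K_7 on S is monochromatic.
For a fixed S, the K_7 on S has C(7, 2) = 21 edges. P[all 21 edges red] = (1/2)^21, and likewise for blue, so P[monochromatic] = 2·(1/2)^21 = 2^{1 − 21} = 1/1048576.
By linearity of expectation: E[X] = C(13, 7) · 2^{1 − 21} = 1716 · 1/1048576 = 429/262144.
Numerically: E[X] ≈ 0.001637.

E[X] = C(13,7)·2^(1−C(7,2)) = 429/262144 ≈ 0.001637.


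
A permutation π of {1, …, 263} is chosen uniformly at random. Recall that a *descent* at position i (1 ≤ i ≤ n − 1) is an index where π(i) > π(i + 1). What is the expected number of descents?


Write X = Σ X_I over i = 1, …, 262, with X_I the indicator of one descent.
There are 262 indicators.
For each fixed i, the pair (π(i), π(i+1)) is a uniformly random ordered pair of distinct values from {1, …, 263}; by symmetry P[π(i) > π(i+1)] = 1/2.
By linearity: E[X] = 262 · (1/2) = (263 − 1) · (1/2) = 131 ≈ 131.000.

E[X] = 131 = 131.000.


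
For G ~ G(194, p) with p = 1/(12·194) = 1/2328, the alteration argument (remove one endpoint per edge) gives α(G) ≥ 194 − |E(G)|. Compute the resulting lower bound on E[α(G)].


E[|E(G)|] = C(194, 2)·p = 18721 · (1/2328) = 193/24.
E[α(G)] ≥ n − E[|E(G)|] = 194 − 193/24 = 4463/24.
Numerically: ≈ 185.9583.
(This is only a lower bound; the true E[α(G)] may be larger.)

E[α(G)] ≥ 4463/24 ≈ 185.9583.


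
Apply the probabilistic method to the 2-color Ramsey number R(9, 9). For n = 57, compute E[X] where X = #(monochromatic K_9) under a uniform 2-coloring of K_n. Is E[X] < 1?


E[X] = C(57, 9) · 2^{1 − 36} = 8996462475 · 2^{−35} = 8996462475/34359738368.
As a reduced fraction: E[X] = 8996462475/34359738368 ≈ 0.261832.
Is E[X] < 1? YES.
Since E[X] < 1, there exists a 2-coloring of K_{57} with no monochromatic K_9; hence R(9, 9) > 57.

E[X] = 8996462475/34359738368 ≈ 0.261832; E[X] < 1, so R(9, 9) > 57.


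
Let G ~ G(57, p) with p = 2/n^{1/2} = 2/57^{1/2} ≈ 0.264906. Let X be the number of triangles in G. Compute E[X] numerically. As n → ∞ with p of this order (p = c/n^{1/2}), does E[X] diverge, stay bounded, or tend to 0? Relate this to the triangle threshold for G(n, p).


Number of potential triangles: C(57, 3) = 29260.
Each occurs with probability p³ ≈ (0.264906)³ ≈ 1.85899278e-02.
By linearity: E[X] = C(57, 3)·p³ ≈ 29260 · 1.85899278e-02 ≈ 543.941288.
Since α = 1/2 < 1, p = c/n^{1/2} ≫ 1/n is above the triangle threshold p ~ 1/n. Asymptotically E[X] ~ (c³/6)·n^{3(1−α)} = (2³/6)·n^{1.5} → ∞; triangles are abundant w.h.p.

E[X] ≈ 543.941288; in regime p = Θ(1/n^{1/2}) E[X] diverges (above the triangle threshold p ~ 1/n).


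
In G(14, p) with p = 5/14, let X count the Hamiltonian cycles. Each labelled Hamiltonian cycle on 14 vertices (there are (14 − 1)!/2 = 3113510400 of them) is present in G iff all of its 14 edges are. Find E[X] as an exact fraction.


K_14 has (14 − 1)!/2 = 3113510400 labelled Hamiltonian cycles.
For each such Hamiltonian cycle H, let X_H = 1 if all 14 edges of H are present in G. Then P[X_H = 1] = p^{14} = (5/14)^{14} = 6103515625/11112006825558016.
By linearity: E[X] = Σ_H E[X_H] = 3113510400 · p^{14} = 3113510400 · 6103515625/11112006825558016 = 5302276611328125/3100448333024.
Numerically: E[X] ≈ 1710.2.

E[X] = 3113510400 · (5/14)^{14} = 5302276611328125/3100448333024 ≈ 1710.2.


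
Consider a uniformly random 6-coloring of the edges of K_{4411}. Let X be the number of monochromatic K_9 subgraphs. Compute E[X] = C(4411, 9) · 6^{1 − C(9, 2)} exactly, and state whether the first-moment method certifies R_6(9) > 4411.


E[X] = C(4411, 9) · 6^{1 − 36} = 1727920475134582415883601405 · 6^{−35} = 1727920475134582415883601405/1719070799748422591028658176.
As a reduced fraction: E[X] = 1727920475134582415883601405/1719070799748422591028658176 ≈ 1.0051479.
Is E[X] < 1? NO.
Since E[X] ≥ 1, the first-moment bound is inconclusive at n = 4411; it does NOT by itself certify R_6(9) > 4411.

E[X] = 1727920475134582415883601405/1719070799748422591028658176 ≈ 1.0051479; E[X] ≥ 1; first-moment method inconclusive here.


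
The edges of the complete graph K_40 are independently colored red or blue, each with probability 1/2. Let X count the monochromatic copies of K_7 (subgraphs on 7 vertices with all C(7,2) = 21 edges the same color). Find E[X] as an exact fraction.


Let X = Σ_S X_S over the C(40, 7) = 18643560 subsets S of size 7, where X_S = 1 if the K_7 on S is monochromatic.
For a fixed S, the K_7 on S has C(7, 2) = 21 edges. P[all 21 edges red] = (1/2)^21, and likewise for blue, so P[monochromatic] = 2·(1/2)^21 = 2^{1 − 21} = 1/1048576.
By linearity: E[X] = C(40, 7) · 2^{1 − 21} = 18643560 · 1/1048576 = 2330445/131072.
Numerically: E[X] ≈ 17.779884.

E[X] = C(40,7)·2^(1−C(7,2)) = 2330445/131072 ≈ 17.779884.


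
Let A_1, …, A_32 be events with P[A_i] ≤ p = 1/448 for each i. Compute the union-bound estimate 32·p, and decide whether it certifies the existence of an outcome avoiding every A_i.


Union bound: P[∪_{i=1}^{32} A_i] ≤ Σ_i P[A_i] ≤ 32·p = 32·(1/448) = 1/14.
Numerically: 1/14 ≈ 0.0714286.
Is 1/14 < 1? YES.
Since P[∪ A_i] ≤ 1/14 < 1, the complement has P[∩ A_i^c] ≥ 1 − 1/14 = 13/14 > 0, so some outcome avoids every A_i.

32·p = 1/14 ≈ 0.0714286; existence CERTIFIED by the union bound.


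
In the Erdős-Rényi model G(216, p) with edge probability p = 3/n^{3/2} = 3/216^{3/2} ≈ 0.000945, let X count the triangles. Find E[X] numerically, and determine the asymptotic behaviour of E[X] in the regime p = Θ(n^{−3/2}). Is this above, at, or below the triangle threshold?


Number of potential triangles: C(216, 3) = 1656360.
Each occurs with probability p³ ≈ (0.000945)³ ≈ 8.439600e-10.
By linearity: E[X] = C(216, 3)·p³ ≈ 1656360 · 8.439600e-10 ≈ 0.0014.
Since α = 3/2 > 1, p = c/n^{3/2} = o(1/n) is below the triangle threshold p ~ 1/n. Asymptotically E[X] ~ (c³/6)·n^{3(1−α)} = (3³/6)·n^{-1.5} → 0, so by Markov's inequality G has no triangles w.h.p.

E[X] ≈ 0.0014; in regime p = Θ(1/n^{3/2}) E[X] tends to 0 (below the triangle threshold p ~ 1/n).


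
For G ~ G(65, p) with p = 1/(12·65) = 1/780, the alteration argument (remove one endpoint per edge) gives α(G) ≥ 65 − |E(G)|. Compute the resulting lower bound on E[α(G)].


E[|E(G)|] = C(65, 2)·p = 2080 · (1/780) = 8/3.
E[α(G)] ≥ n − E[|E(G)|] = 65 − 8/3 = 187/3.
Numerically: ≈ 62.333333.
(This is only a lower bound; the true E[α(G)] may be larger.)

E[α(G)] ≥ 187/3 ≈ 62.333333.


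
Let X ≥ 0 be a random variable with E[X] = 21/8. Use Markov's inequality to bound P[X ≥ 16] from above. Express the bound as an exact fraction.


μ = E[X] = 21/8, a = 16.
Markov: P[X ≥ 16] ≤ μ/a = (21/8)/16 = 21/128.
Numerically: ≈ 0.164062.
(Since a = 16 > μ = 2.625000, the bound 21/128 is < 1 and informative.)

P[X ≥ 16] ≤ 21/128 ≈ 0.164062.


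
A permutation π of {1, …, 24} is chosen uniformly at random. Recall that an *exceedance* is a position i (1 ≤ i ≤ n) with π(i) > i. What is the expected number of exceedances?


Write X = Σ_{i=1}^{24} X_i, where X_i = 1_{π(i) > i}.
For each fixed i, π(i) is uniform over {1, …, 24} (marginal of a uniform permutation), so P[π(i) > i] = (n − i)/n. Summing: Σ_{i=1}^{24} (n − i)/n = (0 + 1 + … + 23)/24 = 24(24 − 1)/(2·24) = (24 − 1)/2.
Hence E[X] = Σ_{i=1}^{24} (24 − i)/24 = 23/2 ≈ 11.50000.

E[X] = 23/2 = 11.50000.


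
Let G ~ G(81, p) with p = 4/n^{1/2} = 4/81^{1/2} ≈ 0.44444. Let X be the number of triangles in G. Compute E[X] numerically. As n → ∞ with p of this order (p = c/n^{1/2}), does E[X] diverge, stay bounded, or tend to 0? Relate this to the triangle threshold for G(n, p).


Number of potential triangles: C(81, 3) = 85320.
Each occurs with probability p³ ≈ (0.44444)³ ≈ 8.7791495e-02.
By linearity: E[X] = C(81, 3)·p³ ≈ 85320 · 8.7791495e-02 ≈ 7490.37037.
Since α = 1/2 < 1, p = c/n^{1/2} ≫ 1/n is above the triangle threshold p ~ 1/n. Asymptotically E[X] ~ (c³/6)·n^{3(1−α)} = (4³/6)·n^{1.5} → ∞; triangles are abundant w.h.p.

E[X] ≈ 7490.37037; in regime p = Θ(1/n^{1/2}) E[X] diverges (above the triangle threshold p ~ 1/n).


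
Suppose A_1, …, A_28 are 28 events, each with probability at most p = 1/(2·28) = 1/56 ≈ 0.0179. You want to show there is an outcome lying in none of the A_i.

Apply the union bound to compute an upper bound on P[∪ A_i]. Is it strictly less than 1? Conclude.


Union bound: P[∪_{i=1}^{28} A_i] ≤ Σ_i P[A_i] ≤ 28·p = 28·(1/56) = 1/2.
Numerically: 1/2 ≈ 0.5000.
Is 1/2 < 1? YES.
Since P[∪ A_i] ≤ 1/2 < 1, the complement has P[∩ A_i^c] ≥ 1 − 1/2 = 1/2 > 0, so some outcome avoids every A_i.

28·p = 1/2 ≈ 0.5000; existence CERTIFIED by the union bound.


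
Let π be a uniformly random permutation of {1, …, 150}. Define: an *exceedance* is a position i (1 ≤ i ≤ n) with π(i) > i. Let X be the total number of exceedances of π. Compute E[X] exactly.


Write X = Σ_{i=1}^{150} X_i, where X_i = 1_{π(i) > i}.
For each fixed i, π(i) is uniform over {1, …, 150} (marginal of a uniform permutation), so P[π(i) > i] = (n − i)/n. Summing: Σ_{i=1}^{150} (n − i)/n = (0 + 1 + … + 149)/150 = 150(150 − 1)/(2·150) = (150 − 1)/2.
Hence E[X] = Σ_{i=1}^{150} (150 − i)/150 = 149/2 ≈ 74.500.

E[X] = 149/2 = 74.500.


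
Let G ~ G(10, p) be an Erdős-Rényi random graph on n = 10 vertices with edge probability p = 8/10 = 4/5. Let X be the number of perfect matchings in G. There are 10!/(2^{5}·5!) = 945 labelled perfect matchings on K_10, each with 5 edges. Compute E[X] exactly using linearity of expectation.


K_10 has 10!/(2^{5}·5!) = 945 labelled perfect matchings.
For each such perfect matching H, let X_H = 1 if all 5 edges of H are present in G. Then P[X_H = 1] = p^{5} = (4/5)^{5} = 1024/3125.
By linearity of expectation: E[X] = Σ_H E[X_H] = 945 · p^{5} = 945 · 1024/3125 = 193536/625.
Numerically: E[X] ≈ 309.658.

E[X] = 945 · (4/5)^{5} = 193536/625 ≈ 309.658.


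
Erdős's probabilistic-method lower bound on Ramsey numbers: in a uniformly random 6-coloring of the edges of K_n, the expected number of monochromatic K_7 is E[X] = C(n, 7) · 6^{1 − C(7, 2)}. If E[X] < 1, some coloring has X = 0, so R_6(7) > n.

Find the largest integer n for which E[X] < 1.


We need C(n, 7) · 6^{1 − 21} < 1, i.e. C(n, 7) < 6^{21 − 1} = 3656158440062976.
Check values of n near the boundary:
  n = 567: C(567, 7) = 3601671315933933; 3601671315933933 < 3656158440062976? YES
  n = 568: C(568, 7) = 3646611956239704; 3646611956239704 < 3656158440062976? YES
  n = 569: C(569, 7) = 3692032389858348; 3692032389858348 < 3656158440062976? NO
The largest n with C(n, 7) < 3656158440062976 is n = 568 (where E[X] = 16882462760369/16926659444736 ≈ 0.9973889). Hence R_6(7) > 568, i.e. R_6(7) ≥ 569.

Largest n = 568; hence R_6(7) > 568.


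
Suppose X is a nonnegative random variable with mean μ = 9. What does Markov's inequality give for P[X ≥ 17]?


μ = E[X] = 9, a = 17.
Markov: P[X ≥ 17] ≤ μ/a = (9)/17 = 9/17.
Numerically: ≈ 0.52941.
(Since a = 17 > μ = 9.00000, the bound 9/17 is < 1 and informative.)

P[X ≥ 17] ≤ 9/17 ≈ 0.52941.


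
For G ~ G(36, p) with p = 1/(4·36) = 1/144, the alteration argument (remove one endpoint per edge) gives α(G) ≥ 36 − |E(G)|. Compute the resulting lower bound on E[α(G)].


E[|E(G)|] = C(36, 2)·p = 630 · (1/144) = 35/8.
E[α(G)] ≥ n − E[|E(G)|] = 36 − 35/8 = 253/8.
Numerically: ≈ 31.625.
(This is only a lower bound; the true E[α(G)] may be larger.)

E[α(G)] ≥ 253/8 ≈ 31.625.


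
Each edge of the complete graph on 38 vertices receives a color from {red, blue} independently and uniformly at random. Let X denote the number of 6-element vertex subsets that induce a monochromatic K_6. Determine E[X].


Let X = Σ_S X_S over the C(38, 6) = 2760681 subsets S of size 6, where X_S = 1 if the K_6 on S is monochromatic.
For a fixed S, the K_6 on S has C(6, 2) = 15 edges. P[all 15 edges red] = (1/2)^15, and likewise for blue, so P[monochromatic] = 2·(1/2)^15 = 2^{1 − 15} = 1/16384.
By linearity: E[X] = C(38, 6) · 2^{1 − 15} = 2760681 · 1/16384 = 2760681/16384.
Numerically: E[X] ≈ 168.4986.

E[X] = C(38,6)·2^(1−C(6,2)) = 2760681/16384 ≈ 168.4986.


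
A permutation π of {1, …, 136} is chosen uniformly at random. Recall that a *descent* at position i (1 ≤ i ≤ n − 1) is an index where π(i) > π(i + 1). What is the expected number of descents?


Write X = Σ X_I over i = 1, …, 135, with X_I the indicator of one descent.
There are 135 indicators.
For each fixed i, the pair (π(i), π(i+1)) is a uniformly random ordered pair of distinct values from {1, …, 136}; by symmetry P[π(i) > π(i+1)] = 1/2.
By linearity: E[X] = 135 · (1/2) = (136 − 1) · (1/2) = 135/2 ≈ 67.500.

E[X] = 135/2 = 67.500.


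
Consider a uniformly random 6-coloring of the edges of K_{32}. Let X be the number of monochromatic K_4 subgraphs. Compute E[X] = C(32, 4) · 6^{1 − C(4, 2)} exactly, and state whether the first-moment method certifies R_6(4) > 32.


E[X] = C(32, 4) · 6^{1 − 6} = 35960 · 6^{−5} = 35960/7776.
As a reduced fraction: E[X] = 4495/972 ≈ 4.6244856.
Is E[X] < 1? NO.
Since E[X] ≥ 1, the first-moment bound is inconclusive at n = 32; it does NOT by itself certify R_6(4) > 32.

E[X] = 4495/972 ≈ 4.6244856; E[X] ≥ 1; first-moment method inconclusive here.


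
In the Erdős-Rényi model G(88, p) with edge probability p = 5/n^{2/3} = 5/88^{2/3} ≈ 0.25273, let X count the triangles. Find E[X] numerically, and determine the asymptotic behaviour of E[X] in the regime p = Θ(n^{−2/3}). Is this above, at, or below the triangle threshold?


Number of potential triangles: C(88, 3) = 109736.
Each occurs with probability p³ ≈ (0.25273)³ ≈ 1.6141529e-02.
By linearity: E[X] = C(88, 3)·p³ ≈ 109736 · 1.6141529e-02 ≈ 1771.30682.
Since α = 2/3 < 1, p = c/n^{2/3} ≫ 1/n is above the triangle threshold p ~ 1/n. Asymptotically E[X] ~ (c³/6)·n^{3(1−α)} = (5³/6)·n^{1} → ∞; triangles are abundant w.h.p.

E[X] ≈ 1771.30682; in regime p = Θ(1/n^{2/3}) E[X] diverges (above the triangle threshold p ~ 1/n).


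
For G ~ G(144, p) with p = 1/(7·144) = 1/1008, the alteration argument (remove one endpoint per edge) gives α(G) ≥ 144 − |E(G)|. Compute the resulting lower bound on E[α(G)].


E[|E(G)|] = C(144, 2)·p = 10296 · (1/1008) = 143/14.
E[α(G)] ≥ n − E[|E(G)|] = 144 − 143/14 = 1873/14.
Numerically: ≈ 133.78571.
(This is only a lower bound; the true E[α(G)] may be larger.)

E[α(G)] ≥ 1873/14 ≈ 133.78571.


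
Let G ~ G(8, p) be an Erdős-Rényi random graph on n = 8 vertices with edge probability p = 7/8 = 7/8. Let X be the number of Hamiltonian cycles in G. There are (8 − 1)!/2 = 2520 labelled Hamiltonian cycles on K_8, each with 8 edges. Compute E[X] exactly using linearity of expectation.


K_8 has (8 − 1)!/2 = 2520 labelled Hamiltonian cycles.
For each such Hamiltonian cycle H, let X_H = 1 if all 8 edges of H are present in G. Then P[X_H = 1] = p^{8} = (7/8)^{8} = 5764801/16777216.
By linearity of expectation: E[X] = Σ_H E[X_H] = 2520 · p^{8} = 2520 · 5764801/16777216 = 1815912315/2097152.
Numerically: E[X] ≈ 865.9.

E[X] = 2520 · (7/8)^{8} = 1815912315/2097152 ≈ 865.9.


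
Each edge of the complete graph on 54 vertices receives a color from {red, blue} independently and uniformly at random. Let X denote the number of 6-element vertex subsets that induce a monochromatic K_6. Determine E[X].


Let X = Σ_S X_S over the C(54, 6) = 25827165 subsets S of size 6, where X_S = 1 if the K_6 on S is monochromatic.
For a fixed S, the K_6 on S has C(6, 2) = 15 edges. P[all 15 edges red] = (1/2)^15, and likewise for blue, so P[monochromatic] = 2·(1/2)^15 = 2^{1 − 15} = 1/16384.
Summing: E[X] = C(54, 6) · 2^{1 − 15} = 25827165 · 1/16384 = 25827165/16384.
Numerically: E[X] ≈ 1576.365.

E[X] = C(54,6)·2^(1−C(6,2)) = 25827165/16384 ≈ 1576.365.


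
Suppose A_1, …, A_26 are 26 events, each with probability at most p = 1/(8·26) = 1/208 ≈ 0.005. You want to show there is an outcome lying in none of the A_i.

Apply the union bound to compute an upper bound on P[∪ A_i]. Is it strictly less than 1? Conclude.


Union bound: P[∪_{i=1}^{26} A_i] ≤ Σ_i P[A_i] ≤ 26·p = 26·(1/208) = 1/8.
Numerically: 1/8 ≈ 0.125.
Is 1/8 < 1? YES.
Since P[∪ A_i] ≤ 1/8 < 1, the complement has P[∩ A_i^c] ≥ 1 − 1/8 = 7/8 > 0, so some outcome avoids every A_i.

26·p = 1/8 ≈ 0.125; existence CERTIFIED by the union bound.


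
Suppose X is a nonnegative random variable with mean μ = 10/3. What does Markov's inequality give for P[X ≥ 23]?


μ = E[X] = 10/3, a = 23.
Markov: P[X ≥ 23] ≤ μ/a = (10/3)/23 = 10/69.
Numerically: ≈ 0.144928.
(Since a = 23 > μ = 3.333333, the bound 10/69 is < 1 and informative.)

P[X ≥ 23] ≤ 10/69 ≈ 0.144928.


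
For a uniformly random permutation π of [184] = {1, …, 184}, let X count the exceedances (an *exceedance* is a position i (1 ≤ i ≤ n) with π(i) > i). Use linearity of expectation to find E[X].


Write X = Σ_{i=1}^{184} X_i, where X_i = 1_{π(i) > i}.
For each fixed i, π(i) is uniform over {1, …, 184} (marginal of a uniform permutation), so P[π(i) > i] = (n − i)/n. Summing: Σ_{i=1}^{184} (n − i)/n = (0 + 1 + … + 183)/184 = 184(184 − 1)/(2·184) = (184 − 1)/2.
Hence E[X] = Σ_{i=1}^{184} (184 − i)/184 = 183/2 ≈ 91.500000.

E[X] = 183/2 = 91.500000.


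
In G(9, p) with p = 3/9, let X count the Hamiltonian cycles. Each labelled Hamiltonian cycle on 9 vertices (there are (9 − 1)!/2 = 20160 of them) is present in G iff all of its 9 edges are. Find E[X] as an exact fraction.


K_9 has (9 − 1)!/2 = 20160 labelled Hamiltonian cycles.
For each such Hamiltonian cycle H, let X_H = 1 if all 9 edges of H are present in G. Then P[X_H = 1] = p^{9} = (1/3)^{9} = 1/19683.
By linearity of expectation: E[X] = Σ_H E[X_H] = 20160 · p^{9} = 20160 · 1/19683 = 2240/2187.
Numerically: E[X] ≈ 1.0242.

E[X] = 20160 · (1/3)^{9} = 2240/2187 ≈ 1.0242.


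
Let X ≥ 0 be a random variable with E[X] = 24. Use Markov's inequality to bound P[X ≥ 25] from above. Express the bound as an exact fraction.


μ = E[X] = 24, a = 25.
Markov: P[X ≥ 25] ≤ μ/a = (24)/25 = 24/25.
Numerically: ≈ 0.960000.
(Since a = 25 > μ = 24.000000, the bound 24/25 is < 1 and informative.)

P[X ≥ 25] ≤ 24/25 ≈ 0.960000.


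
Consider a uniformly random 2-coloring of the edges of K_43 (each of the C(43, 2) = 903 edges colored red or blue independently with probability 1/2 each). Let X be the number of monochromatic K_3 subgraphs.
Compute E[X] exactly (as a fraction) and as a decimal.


Let X = Σ_S X_S over the C(43, 3) = 12341 subsets S of size 3, where X_S = 1 if the K_3 on S is monochromatic.
For a fixed S, the K_3 on S has C(3, 2) = 3 edges. P[all 3 edges red] = (1/2)^3, and likewise for blue, so P[monochromatic] = 2·(1/2)^3 = 2^{1 − 3} = 1/4.
Summing: E[X] = C(43, 3) · 2^{1 − 3} = 12341 · 1/4 = 12341/4.
Numerically: E[X] ≈ 3085.250000.

E[X] = C(43,3)·2^(1−C(3,2)) = 12341/4 ≈ 3085.250000.


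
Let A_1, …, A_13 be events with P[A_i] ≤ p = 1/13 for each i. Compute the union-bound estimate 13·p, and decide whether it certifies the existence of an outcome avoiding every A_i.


Union bound: P[∪_{i=1}^{13} A_i] ≤ Σ_i P[A_i] ≤ 13·p = 13·(1/13) = 1.
Numerically: 1 ≈ 1.00000.
Is 1 < 1? NO.
Since the bound 1 is ≥ 1, the union bound is uninformative here; it does NOT by itself certify existence.

13·p = 1 ≈ 1.00000; existence NOT certified by the union bound.


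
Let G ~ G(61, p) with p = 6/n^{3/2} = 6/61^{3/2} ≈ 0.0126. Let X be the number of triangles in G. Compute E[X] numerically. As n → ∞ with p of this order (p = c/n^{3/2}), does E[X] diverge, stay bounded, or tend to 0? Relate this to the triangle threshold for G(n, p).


Number of potential triangles: C(61, 3) = 35990.
Each occurs with probability p³ ≈ (0.0126)³ ≈ 1.99742e-06.
By linearity: E[X] = C(61, 3)·p³ ≈ 35990 · 1.99742e-06 ≈ 0.072.
Since α = 3/2 > 1, p = c/n^{3/2} = o(1/n) is below the triangle threshold p ~ 1/n. Asymptotically E[X] ~ (c³/6)·n^{3(1−α)} = (6³/6)·n^{-1.5} → 0, so by Markov's inequality G has no triangles w.h.p.

E[X] ≈ 0.072; in regime p = Θ(1/n^{3/2}) E[X] tends to 0 (below the triangle threshold p ~ 1/n).


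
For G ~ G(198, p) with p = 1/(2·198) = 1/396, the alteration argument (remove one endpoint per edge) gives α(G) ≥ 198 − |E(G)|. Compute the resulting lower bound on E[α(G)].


E[|E(G)|] = C(198, 2)·p = 19503 · (1/396) = 197/4.
E[α(G)] ≥ n − E[|E(G)|] = 198 − 197/4 = 595/4.
Numerically: ≈ 148.750000.
(This is only a lower bound; the true E[α(G)] may be larger.)

E[α(G)] ≥ 595/4 ≈ 148.750000.


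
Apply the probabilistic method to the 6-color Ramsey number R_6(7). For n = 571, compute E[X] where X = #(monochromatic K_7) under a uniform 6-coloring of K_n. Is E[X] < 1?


E[X] = C(571, 7) · 6^{1 − 21} = 3784329711421830 · 6^{−20} = 3784329711421830/3656158440062976.
As a reduced fraction: E[X] = 70080179841145/67706637778944 ≈ 1.0350563.
Is E[X] < 1? NO.
Since E[X] ≥ 1, the first-moment bound is inconclusive at n = 571; it does NOT by itself certify R_6(7) > 571.

E[X] = 70080179841145/67706637778944 ≈ 1.0350563; E[X] ≥ 1; first-moment method inconclusive here.


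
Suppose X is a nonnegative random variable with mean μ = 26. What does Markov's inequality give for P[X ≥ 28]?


μ = E[X] = 26, a = 28.
Markov: P[X ≥ 28] ≤ μ/a = (26)/28 = 13/14.
Numerically: ≈ 0.9286.
(Since a = 28 > μ = 26.0000, the bound 13/14 is < 1 and informative.)

P[X ≥ 28] ≤ 13/14 ≈ 0.9286.


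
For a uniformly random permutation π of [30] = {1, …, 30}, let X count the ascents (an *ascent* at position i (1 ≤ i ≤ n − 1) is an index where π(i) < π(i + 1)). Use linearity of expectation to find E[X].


Write X = Σ X_I over i = 1, …, 29, with X_I the indicator of one ascent.
There are 29 indicators.
For each fixed i, the pair (π(i), π(i+1)) is a uniformly random ordered pair of distinct values from {1, …, 30}; by symmetry P[π(i) < π(i+1)] = 1/2.
By linearity: E[X] = 29 · (1/2) = (30 − 1) · (1/2) = 29/2 ≈ 14.500000.

E[X] = 29/2 = 14.500000.


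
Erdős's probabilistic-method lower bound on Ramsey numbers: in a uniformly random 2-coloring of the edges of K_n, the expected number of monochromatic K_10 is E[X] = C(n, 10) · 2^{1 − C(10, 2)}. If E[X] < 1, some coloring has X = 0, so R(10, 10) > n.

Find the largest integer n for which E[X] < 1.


We need C(n, 10) · 2^{1 − 45} < 1, i.e. C(n, 10) < 2^{45 − 1} = 17592186044416.
Check values of n near the boundary:
  n = 98: C(98, 10) = 14005614014756; 14005614014756 < 17592186044416? YES
  n = 99: C(99, 10) = 15579278510796; 15579278510796 < 17592186044416? YES
  n = 100: C(100, 10) = 17310309456440; 17310309456440 < 17592186044416? YES
  n = 101: C(101, 10) = 19212541264840; 19212541264840 < 17592186044416? NO
  n = 102: C(102, 10) = 21300860967540; 21300860967540 < 17592186044416? NO
The largest n with C(n, 10) < 17592186044416 is n = 100 (where E[X] = 2163788682055/2199023255552 ≈ 0.983977). Hence R(10, 10) > 100, i.e. R(10, 10) ≥ 101.

Largest n = 100; hence R(10, 10) > 100.


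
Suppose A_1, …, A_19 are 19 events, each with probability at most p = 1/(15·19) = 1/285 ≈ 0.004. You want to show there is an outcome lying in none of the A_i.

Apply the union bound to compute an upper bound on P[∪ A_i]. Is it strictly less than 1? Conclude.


Union bound: P[∪_{i=1}^{19} A_i] ≤ Σ_i P[A_i] ≤ 19·p = 19·(1/285) = 1/15.
Numerically: 1/15 ≈ 0.067.
Is 1/15 < 1? YES.
Since P[∪ A_i] ≤ 1/15 < 1, the complement has P[∩ A_i^c] ≥ 1 − 1/15 = 14/15 > 0, so some outcome avoids every A_i.

19·p = 1/15 ≈ 0.067; existence CERTIFIED by the union bound.


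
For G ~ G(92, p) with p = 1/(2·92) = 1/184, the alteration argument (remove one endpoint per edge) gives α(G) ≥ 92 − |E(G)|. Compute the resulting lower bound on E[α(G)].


E[|E(G)|] = C(92, 2)·p = 4186 · (1/184) = 91/4.
E[α(G)] ≥ n − E[|E(G)|] = 92 − 91/4 = 277/4.
Numerically: ≈ 69.250000.
(This is only a lower bound; the true E[α(G)] may be larger.)

E[α(G)] ≥ 277/4 ≈ 69.250000.


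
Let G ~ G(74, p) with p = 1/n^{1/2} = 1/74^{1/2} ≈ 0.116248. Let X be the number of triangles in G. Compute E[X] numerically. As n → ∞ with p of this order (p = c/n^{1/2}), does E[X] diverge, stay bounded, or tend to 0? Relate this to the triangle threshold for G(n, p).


Number of potential triangles: C(74, 3) = 64824.
Each occurs with probability p³ ≈ (0.116248)³ ≈ 1.57091404e-03.
By linearity: E[X] = C(74, 3)·p³ ≈ 64824 · 1.57091404e-03 ≈ 101.832932.
Since α = 1/2 < 1, p = c/n^{1/2} ≫ 1/n is above the triangle threshold p ~ 1/n. Asymptotically E[X] ~ (c³/6)·n^{3(1−α)} = (1³/6)·n^{1.5} → ∞; triangles are abundant w.h.p.

E[X] ≈ 101.832932; in regime p = Θ(1/n^{1/2}) E[X] diverges (above the triangle threshold p ~ 1/n).


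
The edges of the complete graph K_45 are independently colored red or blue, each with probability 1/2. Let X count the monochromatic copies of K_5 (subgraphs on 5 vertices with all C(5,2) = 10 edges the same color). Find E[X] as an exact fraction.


Let X = Σ_S X_S over the C(45, 5) = 1221759 subsets S of size 5, where X_S = 1 if the K_5 on S is monochromatic.
For a fixed S, the K_5 on S has C(5, 2) = 10 edges. P[all 10 edges red] = (1/2)^10, and likewise for blue, so P[monochromatic] = 2·(1/2)^10 = 2^{1 − 10} = 1/512.
By linearity of expectation: E[X] = C(45, 5) · 2^{1 − 10} = 1221759 · 1/512 = 1221759/512.
Numerically: E[X] ≈ 2386.24805.

E[X] = C(45,5)·2^(1−C(5,2)) = 1221759/512 ≈ 2386.24805.


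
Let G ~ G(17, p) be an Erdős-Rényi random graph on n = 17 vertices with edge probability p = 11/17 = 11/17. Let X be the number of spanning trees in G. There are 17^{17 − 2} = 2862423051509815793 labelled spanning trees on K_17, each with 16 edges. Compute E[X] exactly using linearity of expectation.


K_17 has 17^{17 − 2} = 2862423051509815793 labelled spanning trees.
For each such spanning tree H, let X_H = 1 if all 16 edges of H are present in G. Then P[X_H = 1] = p^{16} = (11/17)^{16} = 45949729863572161/48661191875666868481.
By linearity: E[X] = Σ_H E[X_H] = 2862423051509815793 · p^{16} = 2862423051509815793 · 45949729863572161/48661191875666868481 = 45949729863572161/17.
Numerically: E[X] ≈ 2.7029e+15.

E[X] = 2862423051509815793 · (11/17)^{16} = 45949729863572161/17 ≈ 2.7029e+15.


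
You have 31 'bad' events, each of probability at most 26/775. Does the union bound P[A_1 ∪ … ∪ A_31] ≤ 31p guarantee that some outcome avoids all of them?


Union bound: P[∪_{i=1}^{31} A_i] ≤ Σ_i P[A_i] ≤ 31·p = 31·(26/775) = 26/25.
Numerically: 26/25 ≈ 1.040.
Is 26/25 < 1? NO.
Since the bound 26/25 is ≥ 1, the union bound is uninformative here; it does NOT by itself certify existence.

31·p = 26/25 ≈ 1.040; existence NOT certified by the union bound.


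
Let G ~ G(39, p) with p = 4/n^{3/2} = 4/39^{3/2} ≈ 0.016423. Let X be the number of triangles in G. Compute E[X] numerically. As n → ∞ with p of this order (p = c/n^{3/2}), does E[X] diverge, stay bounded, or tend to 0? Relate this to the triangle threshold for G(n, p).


Number of potential triangles: C(39, 3) = 9139.
Each occurs with probability p³ ≈ (0.016423)³ ≈ 4.4298523e-06.
By linearity: E[X] = C(39, 3)·p³ ≈ 9139 · 4.4298523e-06 ≈ 0.04048.
Since α = 3/2 > 1, p = c/n^{3/2} = o(1/n) is below the triangle threshold p ~ 1/n. Asymptotically E[X] ~ (c³/6)·n^{3(1−α)} = (4³/6)·n^{-1.5} → 0, so by Markov's inequality G has no triangles w.h.p.

E[X] ≈ 0.04048; in regime p = Θ(1/n^{3/2}) E[X] tends to 0 (below the triangle threshold p ~ 1/n).


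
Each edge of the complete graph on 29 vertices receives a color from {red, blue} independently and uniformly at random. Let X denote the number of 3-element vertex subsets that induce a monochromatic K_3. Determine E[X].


Let X = Σ_S X_S over the C(29, 3) = 3654 subsets S of size 3, where X_S = 1 if the K_3 on S is monochromatic.
For a fixed S, the K_3 on S has C(3, 2) = 3 edges. P[all 3 edges red] = (1/2)^3, and likewise for blue, so P[monochromatic] = 2·(1/2)^3 = 2^{1 − 3} = 1/4.
By linearity of expectation: E[X] = C(29, 3) · 2^{1 − 3} = 3654 · 1/4 = 1827/2.
Numerically: E[X] ≈ 913.500.

E[X] = C(29,3)·2^(1−C(3,2)) = 1827/2 ≈ 913.500.


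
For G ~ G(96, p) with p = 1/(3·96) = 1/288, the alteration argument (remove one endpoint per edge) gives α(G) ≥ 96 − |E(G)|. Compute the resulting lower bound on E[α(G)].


E[|E(G)|] = C(96, 2)·p = 4560 · (1/288) = 95/6.
E[α(G)] ≥ n − E[|E(G)|] = 96 − 95/6 = 481/6.
Numerically: ≈ 80.166667.
(This is only a lower bound; the true E[α(G)] may be larger.)

E[α(G)] ≥ 481/6 ≈ 80.166667.


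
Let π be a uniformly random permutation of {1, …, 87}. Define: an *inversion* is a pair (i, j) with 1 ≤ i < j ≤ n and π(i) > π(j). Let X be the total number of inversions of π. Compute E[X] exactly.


Write X = Σ X_I over the C(87, 2) = 3741 pairs i < j, with X_I the indicator of one inversion.
There are 3741 indicators.
For each fixed pair i < j, the values π(i) and π(j) are two distinct elements of {1, …, 87} in uniformly random order; by symmetry P[π(i) > π(j)] = 1/2.
By linearity: E[X] = 3741 · (1/2) = C(87, 2) · (1/2) = 3741/2 = 3741/2 ≈ 1870.50000.

E[X] = 3741/2 = 1870.50000.
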